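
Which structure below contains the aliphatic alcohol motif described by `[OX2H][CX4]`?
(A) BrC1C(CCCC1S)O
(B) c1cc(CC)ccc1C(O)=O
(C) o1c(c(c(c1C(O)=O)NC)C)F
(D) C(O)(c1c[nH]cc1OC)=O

A

[OX2H][CX4] describes a hydroxyl oxygen bound to an sp3 (X4) carbon (an aliphatic alcohol).
(A) contains a hydroxyl group (-OH), which satisfies every atom and bond constraint.
(B) has a carboxylic acid group (-C(=O)OH) but the -OH is on a CX3 carbonyl carbon, not a CX4 carbon.
(C) has a carboxylic acid group (-C(=O)OH) but the -OH is on a CX3 carbonyl carbon, not a CX4 carbon.
(D) has a carboxylic acid group (-C(=O)OH) but the -OH is on a CX3 carbonyl carbon, not a CX4 carbon.
So the answer is (A).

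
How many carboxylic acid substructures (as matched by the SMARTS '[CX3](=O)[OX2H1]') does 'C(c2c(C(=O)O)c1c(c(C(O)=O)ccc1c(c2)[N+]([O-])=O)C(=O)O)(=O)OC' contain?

[CX3](=O)[OX2H1] is the SMARTS for a carboxylic acid: an sp2 carbon double-bonded to O and single-bonded to an -OH oxygen.
The molecule carries 3 separate instances of a carboxylic acid group (-C(=O)OH) meeting every constraint; each maps to a distinct set of atoms, giving 3 matches.

3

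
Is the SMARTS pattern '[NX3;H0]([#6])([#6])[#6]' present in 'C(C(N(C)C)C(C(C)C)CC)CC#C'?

The pattern [NX3;H0]([#6])([#6])[#6] describes a trivalent nitrogen with no H, bonded to three carbons — a tertiary amine.
The molecule carries a dimethylamino group (-N(CH3)2), whose atoms satisfy every constraint of the query, so the pattern matches.

Yes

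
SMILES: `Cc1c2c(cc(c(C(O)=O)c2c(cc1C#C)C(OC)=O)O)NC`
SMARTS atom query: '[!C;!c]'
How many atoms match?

6

The query [!C;!c] means: neither aliphatic nor aromatic carbon — same as [!#6].
Check the 23 heavy atoms by environment: 10× c (aromatic) → no; 7× C → no; 5× O → match; 1× N → match.
Summing the matching environments: 5 + 1 = 6 matching atoms.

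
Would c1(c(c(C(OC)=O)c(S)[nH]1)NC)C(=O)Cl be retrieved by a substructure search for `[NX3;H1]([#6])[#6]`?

Yes

The pattern [NX3;H1]([#6])[#6] describes a trivalent nitrogen with one H, bonded to two carbons — a secondary amine.
The molecule carries an N-methylamino group (-NHCH3), whose atoms satisfy every constraint of the query, so the pattern matches.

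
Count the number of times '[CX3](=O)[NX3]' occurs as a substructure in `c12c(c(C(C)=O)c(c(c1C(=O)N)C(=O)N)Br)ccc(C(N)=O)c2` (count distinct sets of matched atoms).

3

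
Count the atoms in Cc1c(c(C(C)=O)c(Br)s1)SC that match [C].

4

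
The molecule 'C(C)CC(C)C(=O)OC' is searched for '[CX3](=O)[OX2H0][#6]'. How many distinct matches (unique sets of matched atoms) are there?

1

[CX3](=O)[OX2H0][#6] is the SMARTS for an ester: a carbonyl carbon bonded to an oxygen that is itself bonded to carbon (no H on that O).
Exactly one fragment in the molecule meets all constraints, giving 1 match.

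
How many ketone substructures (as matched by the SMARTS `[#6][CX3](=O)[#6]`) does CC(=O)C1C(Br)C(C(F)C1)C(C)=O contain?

2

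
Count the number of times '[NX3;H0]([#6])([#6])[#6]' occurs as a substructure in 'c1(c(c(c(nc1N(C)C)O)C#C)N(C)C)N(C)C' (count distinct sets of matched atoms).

3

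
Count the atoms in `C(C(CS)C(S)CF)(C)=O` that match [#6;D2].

2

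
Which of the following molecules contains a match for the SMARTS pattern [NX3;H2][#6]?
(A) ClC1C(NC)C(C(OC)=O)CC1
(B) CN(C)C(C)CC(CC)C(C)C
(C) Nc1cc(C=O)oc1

C

[NX3;H2][#6] describes a trivalent nitrogen with two H attached to carbon (a primary amine).
(A) has an N-methylamino group (-NHCH3) but the nitrogen bears two carbons and only one H (H1), not H2.
(B) has a dimethylamino group (-N(CH3)2) but the nitrogen has H0, not H2.
(C) contains a primary amino group (-NH2), which satisfies every atom and bond constraint.
So the answer is (C).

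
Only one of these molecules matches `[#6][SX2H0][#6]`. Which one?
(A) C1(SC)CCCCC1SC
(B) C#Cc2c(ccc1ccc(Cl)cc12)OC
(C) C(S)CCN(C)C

A

[#6][SX2H0][#6] describes an aliphatic sulfur bridging two carbons with no H on the sulfur (a thioether).
(A) contains a methylthio ether (-SCH3), which satisfies every atom and bond constraint.
(B) has a methoxy ether (-OCH3) but the bridging atom is O, not S.
(C) has a thiol (-SH) but the sulfur has H1, not H0 bridging two carbons.
So the answer is (A).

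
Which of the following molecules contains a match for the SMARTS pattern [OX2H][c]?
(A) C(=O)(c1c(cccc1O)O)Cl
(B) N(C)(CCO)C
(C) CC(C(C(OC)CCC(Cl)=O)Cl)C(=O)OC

A

[OX2H][c] describes a hydroxyl oxygen attached to an aromatic carbon (a phenol).
(A) contains a hydroxyl group (-OH), which satisfies every atom and bond constraint.
(B) has a hydroxyl group (-OH) but the -OH is on an aliphatic carbon, not an aromatic c.
(C) has a methoxy ether (-OCH3) but the oxygen has H0, not H1.
So the answer is (A).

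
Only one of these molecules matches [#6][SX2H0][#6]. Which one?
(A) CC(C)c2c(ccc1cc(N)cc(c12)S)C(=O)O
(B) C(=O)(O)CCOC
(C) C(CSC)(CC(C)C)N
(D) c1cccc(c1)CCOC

C

[#6][SX2H0][#6] describes an aliphatic sulfur bridging two carbons with no H on the sulfur (a thioether).
(A) has a thiol (-SH) but the sulfur has H1, not H0 bridging two carbons.
(B) has a methoxy ether (-OCH3) but the bridging atom is O, not S.
(C) contains a methylthio ether (-SCH3), which satisfies every atom and bond constraint.
(D) has a methoxy ether (-OCH3) but the bridging atom is O, not S.
So the answer is (C).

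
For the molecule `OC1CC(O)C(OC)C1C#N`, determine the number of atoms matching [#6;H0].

Check the 11 heavy atoms by environment: 4× C (H1) → no; 1× C (H2) → no; 1× O (H0) → no; 1× C (H3) → no; 1× C (H0) → match; 1× N (H0) → no; 2× O (H1) → no.
That gives 1 matching atom.

1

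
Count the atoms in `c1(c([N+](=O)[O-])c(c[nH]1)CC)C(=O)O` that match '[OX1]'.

Check the 13 heavy atoms by environment: 1× n (aromatic, X3) → no; 4× c (aromatic, X3) → no; 1× C (X3) → no; 2× O (X1) → match; 1× O (X2) → no; 2× C (X4) → no; 1× N (charge +1, X3) → no; 1× O (charge -1, X1) → match.
Summing the matching environments: 2 + 1 = 3 matching atoms.

3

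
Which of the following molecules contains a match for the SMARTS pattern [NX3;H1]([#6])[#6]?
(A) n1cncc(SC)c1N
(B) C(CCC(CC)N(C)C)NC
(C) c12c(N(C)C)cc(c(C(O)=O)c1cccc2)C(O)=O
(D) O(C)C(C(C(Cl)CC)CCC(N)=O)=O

[NX3;H1]([#6])[#6] describes a trivalent nitrogen with one H, bonded to two carbons (a secondary amine).
(A) has a primary amino group (-NH2) but the nitrogen has H2 and only one carbon neighbour.
(B) contains an N-methylamino group (-NHCH3), which satisfies every atom and bond constraint.
(C) has a dimethylamino group (-N(CH3)2) but the nitrogen has H0, not H1.
(D) has a primary amide (-C(=O)NH2) but the -C(=O)NH2 nitrogen has H2, not H1.
So the answer is (B).

B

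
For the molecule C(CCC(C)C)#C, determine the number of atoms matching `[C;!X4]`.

2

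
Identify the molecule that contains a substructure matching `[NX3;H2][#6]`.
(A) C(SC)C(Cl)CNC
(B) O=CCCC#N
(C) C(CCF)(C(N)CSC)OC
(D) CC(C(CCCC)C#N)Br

[NX3;H2][#6] describes a trivalent nitrogen with two H attached to carbon (a primary amine).
(A) has an N-methylamino group (-NHCH3) but the nitrogen bears two carbons and only one H (H1), not H2.
(B) has a nitrile (-C#N) but the nitrogen is NX1 (triple-bonded), not NX3 with two H.
(C) contains a primary amino group (-NH2), which satisfies every atom and bond constraint.
(D) has a nitrile (-C#N) but the nitrogen is NX1 (triple-bonded), not NX3 with two H.
So the answer is (C).

C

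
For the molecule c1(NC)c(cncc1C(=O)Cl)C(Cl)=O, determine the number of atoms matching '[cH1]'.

2

The query [cH1] means: aromatic carbon bearing exactly one hydrogen.
Check the 14 heavy atoms by environment: 1× n (aromatic, H0) → no; 2× c (aromatic, H1) → match; 3× c (aromatic, H0) → no; 2× C (H0) → no; 2× O (H0) → no; 2× Cl (H0) → no; 1× N (H1) → no; 1× C (H3) → no.
That gives 2 matching atoms.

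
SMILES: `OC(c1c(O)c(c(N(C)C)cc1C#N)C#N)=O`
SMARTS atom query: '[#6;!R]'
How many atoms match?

Check the 17 heavy atoms by environment: 6× c (aromatic, in 6-ring) → no; 5× C (acyclic) → match; 3× N (acyclic) → no; 3× O (acyclic) → no.
That gives 5 matching atoms.

5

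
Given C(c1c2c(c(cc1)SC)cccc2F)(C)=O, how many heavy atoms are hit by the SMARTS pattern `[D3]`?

6

Check the 16 heavy atoms by environment: 5× c (aromatic, D3) → match; 5× c (aromatic, D2) → no; 1× C (D3) → match; 1× O (D1) → no; 2× C (D1) → no; 1× S (D2) → no; 1× F (D1) → no.
Summing the matching environments: 5 + 1 = 6 matching atoms.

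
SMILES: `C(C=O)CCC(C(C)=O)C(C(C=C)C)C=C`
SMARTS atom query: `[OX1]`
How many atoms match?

2

The query [OX1] means: aliphatic oxygen with one total connection — typically a carbonyl =O or an oxide.
Check the 16 heavy atoms by environment: 8× C (X4) → no; 6× C (X3) → no; 2× O (X1) → match.
That gives 2 matching atoms.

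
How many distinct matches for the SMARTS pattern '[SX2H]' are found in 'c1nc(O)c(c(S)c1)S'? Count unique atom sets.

[SX2H] is the SMARTS for a thiol: an aliphatic sulfur with two connections, one being H.
The molecule carries 2 separate instances of a thiol (-SH) meeting every constraint; each maps to a distinct set of atoms, giving 2 matches.

2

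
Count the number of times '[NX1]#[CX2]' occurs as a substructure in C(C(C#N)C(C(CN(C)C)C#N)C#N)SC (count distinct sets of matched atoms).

3

[NX1]#[CX2] is the SMARTS for a nitrile: a nitrogen triple-bonded to a two-connected carbon.
The molecule carries 3 separate instances of a nitrile (-C#N) meeting every constraint; each maps to a distinct set of atoms, giving 3 matches.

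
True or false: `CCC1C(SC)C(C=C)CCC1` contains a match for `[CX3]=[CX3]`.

The pattern [CX3]=[CX3] describes a non-aromatic C=C double bond between two sp2 carbons — an alkene.
The molecule carries a vinyl group (-CH=CH2), whose atoms satisfy every constraint of the query, so the pattern matches.

True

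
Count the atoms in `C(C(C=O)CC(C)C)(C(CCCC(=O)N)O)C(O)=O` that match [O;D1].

5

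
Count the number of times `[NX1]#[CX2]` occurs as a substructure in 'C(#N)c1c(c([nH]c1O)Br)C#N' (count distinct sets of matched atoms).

[NX1]#[CX2] is the SMARTS for a nitrile: a nitrogen triple-bonded to a two-connected carbon.
The molecule carries 2 separate instances of a nitrile (-C#N) meeting every constraint; each maps to a distinct set of atoms, giving 2 matches.

2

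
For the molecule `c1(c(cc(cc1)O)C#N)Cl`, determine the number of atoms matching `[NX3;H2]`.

0

Check the 10 heavy atoms by environment: 3× c (aromatic, H0, X3) → no; 3× c (aromatic, H1, X3) → no; 1× Cl (H0, X1) → no; 1× O (H1, X2) → no; 1× C (H0, X2) → no; 1× N (H0, X1) → no.
No environment satisfies the query, so 0 matching atoms.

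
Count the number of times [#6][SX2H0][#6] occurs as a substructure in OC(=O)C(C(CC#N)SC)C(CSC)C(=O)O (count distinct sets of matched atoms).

2

[#6][SX2H0][#6] is the SMARTS for a thioether: an aliphatic sulfur bridging two carbons with no H on the sulfur.
The molecule carries 2 separate instances of a methylthio ether (-SCH3) meeting every constraint; each maps to a distinct set of atoms, giving 2 matches.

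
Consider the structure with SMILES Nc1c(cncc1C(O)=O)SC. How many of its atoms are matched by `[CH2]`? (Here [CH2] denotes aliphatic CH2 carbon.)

0

The query [CH2] means: aliphatic carbon with exactly two hydrogens.
Check the 12 heavy atoms by environment: 1× n (aromatic, H0) → no; 2× c (aromatic, H1) → no; 3× c (aromatic, H0) → no; 1× S (H0) → no; 1× C (H3) → no; 1× C (H0) → no; 1× O (H0) → no; 1× O (H1) → no; 1× N (H2) → no.
No environment satisfies the query, so 0 matching atoms.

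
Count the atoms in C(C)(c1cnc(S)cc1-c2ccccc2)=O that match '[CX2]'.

The query [CX2] means: C with X2: aliphatic carbon with exactly 2 total connections.
Check the 16 heavy atoms by environment: 1× n (aromatic, X2) → no; 11× c (aromatic, X3) → no; 1× C (X3) → no; 1× O (X1) → no; 1× C (X4) → no; 1× S (X2) → no.
No environment satisfies the query, so 0 matching atoms.

0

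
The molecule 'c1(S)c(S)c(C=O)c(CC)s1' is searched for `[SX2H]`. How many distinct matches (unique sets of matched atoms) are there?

[SX2H] is the SMARTS for a thiol: an aliphatic sulfur with two connections, one being H.
The molecule carries 2 separate instances of a thiol (-SH) meeting every constraint; each maps to a distinct set of atoms, giving 2 matches.

2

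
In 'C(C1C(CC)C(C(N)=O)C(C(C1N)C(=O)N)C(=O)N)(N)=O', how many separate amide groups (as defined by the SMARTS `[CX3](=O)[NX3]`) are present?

4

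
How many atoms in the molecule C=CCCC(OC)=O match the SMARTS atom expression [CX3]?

The query [CX3] means: C with X3: aliphatic carbon with exactly 3 total connections.
Check the 8 heavy atoms by environment: 3× C (X4) → no; 3× C (X3) → match; 1× O (X1) → no; 1× O (X2) → no.
That gives 3 matching atoms.

3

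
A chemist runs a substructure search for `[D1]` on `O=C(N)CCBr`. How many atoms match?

The query [D1] means: atom with exactly one heavy-atom neighbour (degree 1).
Check the 6 heavy atoms by environment: 2× C (D2) → no; 1× C (D3) → no; 1× O (D1) → match; 1× N (D1) → match; 1× Br (D1) → match.
Summing the matching environments: 1 + 1 + 1 = 3 matching atoms.

3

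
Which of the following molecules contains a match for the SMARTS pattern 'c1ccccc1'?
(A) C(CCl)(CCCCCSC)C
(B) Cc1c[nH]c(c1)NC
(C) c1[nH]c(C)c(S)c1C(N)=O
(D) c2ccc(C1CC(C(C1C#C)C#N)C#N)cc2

D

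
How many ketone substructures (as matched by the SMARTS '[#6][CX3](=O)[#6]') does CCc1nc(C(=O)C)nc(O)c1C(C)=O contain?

[#6][CX3](=O)[#6] is the SMARTS for a ketone: a carbonyl carbon (no H) flanked by two carbons.
The molecule carries 2 separate instances of an acetyl/ketone group (-C(=O)CH3) meeting every constraint; each maps to a distinct set of atoms, giving 2 matches.

2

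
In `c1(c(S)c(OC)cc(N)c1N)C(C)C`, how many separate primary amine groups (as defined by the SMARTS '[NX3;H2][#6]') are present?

[NX3;H2][#6] is the SMARTS for a primary amine: a trivalent nitrogen with two H attached to carbon.
The molecule carries 2 separate instances of a primary amino group (-NH2) meeting every constraint; each maps to a distinct set of atoms, giving 2 matches.

2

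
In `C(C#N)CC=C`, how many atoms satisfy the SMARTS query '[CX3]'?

The query [CX3] means: C with X3: aliphatic carbon with exactly 3 total connections.
Check the 6 heavy atoms by environment: 2× C (X4) → no; 2× C (X3) → match; 1× C (X2) → no; 1× N (X1) → no.
That gives 2 matching atoms.

2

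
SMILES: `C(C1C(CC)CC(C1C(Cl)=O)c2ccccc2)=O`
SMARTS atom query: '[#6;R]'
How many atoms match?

11

The query [#6;R] means: carbon that is part of a ring.
Check the 18 heavy atoms by environment: 5× C (in 5-ring) → match; 4× C (acyclic) → no; 2× O (acyclic) → no; 1× Cl (acyclic) → no; 6× c (aromatic, in 6-ring) → match.
Summing the matching environments: 5 + 6 = 11 matching atoms.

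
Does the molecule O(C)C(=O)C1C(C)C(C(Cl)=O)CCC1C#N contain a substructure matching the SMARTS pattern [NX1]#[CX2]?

The pattern [NX1]#[CX2] describes a nitrogen triple-bonded to a two-connected carbon — a nitrile.
The molecule carries a nitrile (-C#N), whose atoms satisfy every constraint of the query, so the pattern matches.

Yes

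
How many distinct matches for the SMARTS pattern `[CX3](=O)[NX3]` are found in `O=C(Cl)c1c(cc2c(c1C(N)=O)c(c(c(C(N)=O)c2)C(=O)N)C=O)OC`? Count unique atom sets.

3

[CX3](=O)[NX3] is the SMARTS for an amide: a carbonyl carbon bonded to a trivalent nitrogen.
The molecule carries 3 separate instances of a primary amide (-C(=O)NH2) meeting every constraint; each maps to a distinct set of atoms, giving 3 matches.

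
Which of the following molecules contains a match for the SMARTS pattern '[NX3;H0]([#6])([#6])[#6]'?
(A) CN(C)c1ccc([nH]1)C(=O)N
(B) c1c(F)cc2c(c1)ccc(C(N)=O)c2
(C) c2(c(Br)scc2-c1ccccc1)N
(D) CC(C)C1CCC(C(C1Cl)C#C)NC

A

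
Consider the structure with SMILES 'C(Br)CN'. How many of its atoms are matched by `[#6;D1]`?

0

The query [#6;D1] means: carbon bonded to exactly one heavy atom.
Check the 4 heavy atoms by environment: 2× C (D2) → no; 1× N (D1) → no; 1× Br (D1) → no.
No environment satisfies the query, so 0 matching atoms.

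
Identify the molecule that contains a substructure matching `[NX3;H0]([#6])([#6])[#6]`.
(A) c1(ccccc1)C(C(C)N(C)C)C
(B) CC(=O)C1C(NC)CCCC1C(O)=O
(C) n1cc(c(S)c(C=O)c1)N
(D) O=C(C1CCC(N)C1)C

A

[NX3;H0]([#6])([#6])[#6] describes a trivalent nitrogen with no H, bonded to three carbons (a tertiary amine).
(A) contains a dimethylamino group (-N(CH3)2), which satisfies every atom and bond constraint.
(B) has an N-methylamino group (-NHCH3) but the nitrogen still has one H (H1), not H0.
(C) has a primary amino group (-NH2) but the nitrogen has H2, not H0 with three carbons.
(D) has a primary amino group (-NH2) but the nitrogen has H2, not H0 with three carbons.
So the answer is (A).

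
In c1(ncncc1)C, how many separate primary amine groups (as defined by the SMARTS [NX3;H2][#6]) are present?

[NX3;H2][#6] is the SMARTS for a primary amine: a trivalent nitrogen with two H attached to carbon.
No fragment in the molecule satisfies every constraint, giving 0 matches.

0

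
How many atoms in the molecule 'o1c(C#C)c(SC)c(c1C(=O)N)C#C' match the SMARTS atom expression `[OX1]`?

1

The query [OX1] means: aliphatic oxygen with one total connection — typically a carbonyl =O or an oxide.
Check the 14 heavy atoms by environment: 1× o (aromatic, X2) → no; 4× c (aromatic, X3) → no; 1× C (X3) → no; 1× O (X1) → match; 1× N (X3) → no; 4× C (X2) → no; 1× S (X2) → no; 1× C (X4) → no.
That gives 1 matching atom.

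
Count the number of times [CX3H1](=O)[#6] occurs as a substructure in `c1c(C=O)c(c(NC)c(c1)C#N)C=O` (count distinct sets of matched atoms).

2

[CX3H1](=O)[#6] is the SMARTS for an aldehyde: an sp2 carbon with one H, double-bonded to O and single-bonded to carbon.
The molecule carries 2 separate instances of an aldehyde (-CHO) meeting every constraint; each maps to a distinct set of atoms, giving 2 matches.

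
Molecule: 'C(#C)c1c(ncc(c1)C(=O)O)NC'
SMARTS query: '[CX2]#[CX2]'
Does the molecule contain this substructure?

Yes

The pattern [CX2]#[CX2] describes a carbon-carbon triple bond — an alkyne.
The molecule carries an ethynyl group (-C#CH), whose atoms satisfy every constraint of the query, so the pattern matches.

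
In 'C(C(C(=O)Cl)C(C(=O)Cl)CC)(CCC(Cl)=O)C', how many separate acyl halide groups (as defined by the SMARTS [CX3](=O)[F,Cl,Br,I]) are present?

3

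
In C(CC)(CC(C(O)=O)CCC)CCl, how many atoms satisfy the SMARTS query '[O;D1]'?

2

The query [O;D1] means: aliphatic oxygen bonded to exactly one heavy atom.
Check the 13 heavy atoms by environment: 5× C (D2) → no; 3× C (D3) → no; 2× C (D1) → no; 2× O (D1) → match; 1× Cl (D1) → no.
That gives 2 matching atoms.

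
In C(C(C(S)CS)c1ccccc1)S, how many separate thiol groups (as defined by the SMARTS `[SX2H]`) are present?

[SX2H] is the SMARTS for a thiol: an aliphatic sulfur with two connections, one being H.
The molecule carries 3 separate instances of a thiol (-SH) meeting every constraint; each maps to a distinct set of atoms, giving 3 matches.

3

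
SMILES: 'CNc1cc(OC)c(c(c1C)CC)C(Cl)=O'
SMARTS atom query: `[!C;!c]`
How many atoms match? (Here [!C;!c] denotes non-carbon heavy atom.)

4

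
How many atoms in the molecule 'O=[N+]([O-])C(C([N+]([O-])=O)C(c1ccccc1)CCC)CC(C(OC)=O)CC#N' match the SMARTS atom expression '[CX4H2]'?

Check the 27 heavy atoms by environment: 4× C (H2, X4) → match; 4× C (H1, X4) → no; 1× C (H0, X3) → no; 3× O (H0, X1) → no; 1× O (H0, X2) → no; 2× C (H3, X4) → no; 2× N (charge +1, H0, X3) → no; 2× O (charge -1, H0, X1) → no; 1× C (H0, X2) → no; 1× N (H0, X1) → no; 1× c (aromatic, H0, X3) → no; 5× c (aromatic, H1, X3) → no.
That gives 4 matching atoms.

4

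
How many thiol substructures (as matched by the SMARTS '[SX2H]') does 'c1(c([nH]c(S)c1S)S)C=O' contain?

[SX2H] is the SMARTS for a thiol: an aliphatic sulfur with two connections, one being H.
The molecule carries 3 separate instances of a thiol (-SH) meeting every constraint; each maps to a distinct set of atoms, giving 3 matches.

3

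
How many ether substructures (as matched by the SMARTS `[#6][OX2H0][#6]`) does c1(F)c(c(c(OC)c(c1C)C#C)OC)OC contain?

[#6][OX2H0][#6] is the SMARTS for an ether: an aliphatic oxygen bridging two carbons with no H on the oxygen.
The molecule carries 3 separate instances of a methoxy ether (-OCH3) meeting every constraint; each maps to a distinct set of atoms, giving 3 matches.

3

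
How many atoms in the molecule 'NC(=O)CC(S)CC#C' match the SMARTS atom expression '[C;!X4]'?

3

Check the 9 heavy atoms by environment: 3× C (X4) → no; 1× S (X2) → no; 2× C (X2) → match; 1× C (X3) → match; 1× O (X1) → no; 1× N (X3) → no.
Summing the matching environments: 2 + 1 = 3 matching atoms.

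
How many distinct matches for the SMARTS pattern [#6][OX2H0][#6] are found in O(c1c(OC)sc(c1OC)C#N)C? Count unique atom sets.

[#6][OX2H0][#6] is the SMARTS for an ether: an aliphatic oxygen bridging two carbons with no H on the oxygen.
The molecule carries 3 separate instances of a methoxy ether (-OCH3) meeting every constraint; each maps to a distinct set of atoms, giving 3 matches.

3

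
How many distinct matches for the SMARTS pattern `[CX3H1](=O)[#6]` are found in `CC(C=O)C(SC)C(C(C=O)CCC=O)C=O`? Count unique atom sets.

4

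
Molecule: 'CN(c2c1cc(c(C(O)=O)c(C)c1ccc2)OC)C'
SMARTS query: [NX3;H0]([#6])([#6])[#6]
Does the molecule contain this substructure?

The pattern [NX3;H0]([#6])([#6])[#6] describes a trivalent nitrogen with no H, bonded to three carbons — a tertiary amine.
The molecule carries a dimethylamino group (-N(CH3)2), whose atoms satisfy every constraint of the query, so the pattern matches.

Yes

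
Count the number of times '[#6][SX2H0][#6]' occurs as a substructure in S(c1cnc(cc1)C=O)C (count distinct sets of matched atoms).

1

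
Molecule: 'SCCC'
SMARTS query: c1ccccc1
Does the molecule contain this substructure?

No

The pattern c1ccccc1 describes six aromatic carbons in a ring — a benzene ring.
The closest candidate here is a methyl group (-CH3), but no six-membered all-carbon aromatic ring is present. No other fragment satisfies the full query, so there is no match.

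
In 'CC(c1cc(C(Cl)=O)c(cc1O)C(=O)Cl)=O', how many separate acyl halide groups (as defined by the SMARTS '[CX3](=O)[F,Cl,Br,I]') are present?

2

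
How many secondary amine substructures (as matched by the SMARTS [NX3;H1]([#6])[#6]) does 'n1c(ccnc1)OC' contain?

0

[NX3;H1]([#6])[#6] is the SMARTS for a secondary amine: a trivalent nitrogen with one H, bonded to two carbons.
No fragment in the molecule satisfies every constraint, giving 0 matches.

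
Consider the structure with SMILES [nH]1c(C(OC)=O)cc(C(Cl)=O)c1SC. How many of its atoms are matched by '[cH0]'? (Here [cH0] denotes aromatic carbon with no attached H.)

3

The query [cH0] means: aromatic carbon with no attached hydrogen (substituted or ring-fusion).
Check the 14 heavy atoms by environment: 1× n (aromatic, H1) → no; 3× c (aromatic, H0) → match; 1× c (aromatic, H1) → no; 2× C (H0) → no; 3× O (H0) → no; 2× C (H3) → no; 1× Cl (H0) → no; 1× S (H0) → no.
That gives 3 matching atoms.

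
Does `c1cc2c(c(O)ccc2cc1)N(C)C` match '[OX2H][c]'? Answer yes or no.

Yes

The pattern [OX2H][c] describes a hydroxyl oxygen attached to an aromatic carbon — a phenol.
The molecule carries a hydroxyl group (-OH), whose atoms satisfy every constraint of the query, so the pattern matches.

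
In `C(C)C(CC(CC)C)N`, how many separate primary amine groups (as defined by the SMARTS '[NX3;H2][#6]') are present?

[NX3;H2][#6] is the SMARTS for a primary amine: a trivalent nitrogen with two H attached to carbon.
Exactly one fragment in the molecule meets all constraints, giving 1 match.

1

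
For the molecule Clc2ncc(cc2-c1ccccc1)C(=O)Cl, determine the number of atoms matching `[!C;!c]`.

4

The query [!C;!c] means: neither aliphatic nor aromatic carbon — same as [!#6].
Check the 16 heavy atoms by environment: 1× n (aromatic) → match; 11× c (aromatic) → no; 2× Cl → match; 1× C → no; 1× O → match.
Summing the matching environments: 1 + 2 + 1 = 4 matching atoms.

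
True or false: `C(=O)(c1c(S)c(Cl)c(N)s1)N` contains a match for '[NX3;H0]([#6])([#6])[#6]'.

False

The pattern [NX3;H0]([#6])([#6])[#6] describes a trivalent nitrogen with no H, bonded to three carbons — a tertiary amine.
The closest candidate here is a primary amino group (-NH2), but the nitrogen has H2, not H0 with three carbons. No other fragment satisfies the full query, so there is no match.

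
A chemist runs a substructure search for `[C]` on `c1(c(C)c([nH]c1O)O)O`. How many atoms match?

1

Check the 9 heavy atoms by environment: 1× n (aromatic) → no; 4× c (aromatic) → no; 1× C → match; 3× O → no.
That gives 1 matching atom.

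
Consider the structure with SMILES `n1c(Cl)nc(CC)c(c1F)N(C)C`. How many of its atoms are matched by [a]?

6

The query [a] means: a matches any aromatic atom.
Check the 13 heavy atoms by environment: 2× n (aromatic) → match; 4× c (aromatic) → match; 1× F → no; 1× Cl → no; 4× C → no; 1× N → no.
Summing the matching environments: 2 + 4 = 6 matching atoms.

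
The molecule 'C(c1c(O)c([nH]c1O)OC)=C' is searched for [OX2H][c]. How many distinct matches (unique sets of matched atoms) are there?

[OX2H][c] is the SMARTS for a phenol: a hydroxyl oxygen attached to an aromatic carbon.
The molecule carries 2 separate instances of a hydroxyl group (-OH) meeting every constraint; each maps to a distinct set of atoms, giving 2 matches.

2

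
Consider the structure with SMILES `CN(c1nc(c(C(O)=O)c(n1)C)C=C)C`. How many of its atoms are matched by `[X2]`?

3

The query [X2] means: any atom with exactly two total connections (bonds + H).
Check the 15 heavy atoms by environment: 2× n (aromatic, X2) → match; 4× c (aromatic, X3) → no; 3× C (X4) → no; 3× C (X3) → no; 1× O (X1) → no; 1× O (X2) → match; 1× N (X3) → no.
Summing the matching environments: 2 + 1 = 3 matching atoms.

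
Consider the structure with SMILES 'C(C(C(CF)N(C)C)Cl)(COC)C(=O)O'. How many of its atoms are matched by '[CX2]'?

The query [CX2] means: C with X2: aliphatic carbon with exactly 2 total connections.
Check the 15 heavy atoms by environment: 8× C (X4) → no; 1× F (X1) → no; 1× Cl (X1) → no; 1× C (X3) → no; 1× O (X1) → no; 2× O (X2) → no; 1× N (X3) → no.
No environment satisfies the query, so 0 matching atoms.

0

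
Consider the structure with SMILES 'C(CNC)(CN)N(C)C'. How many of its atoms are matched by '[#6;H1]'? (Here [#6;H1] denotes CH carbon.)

1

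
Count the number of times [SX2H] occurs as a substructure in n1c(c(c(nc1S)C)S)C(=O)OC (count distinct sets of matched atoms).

[SX2H] is the SMARTS for a thiol: an aliphatic sulfur with two connections, one being H.
The molecule carries 2 separate instances of a thiol (-SH) meeting every constraint; each maps to a distinct set of atoms, giving 2 matches.

2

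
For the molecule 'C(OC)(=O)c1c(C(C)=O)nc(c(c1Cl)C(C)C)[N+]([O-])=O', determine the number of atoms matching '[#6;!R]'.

7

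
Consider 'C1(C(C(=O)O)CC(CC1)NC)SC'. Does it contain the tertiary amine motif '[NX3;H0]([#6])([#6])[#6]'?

No

The pattern [NX3;H0]([#6])([#6])[#6] describes a trivalent nitrogen with no H, bonded to three carbons — a tertiary amine.
The closest candidate here is an N-methylamino group (-NHCH3), but the nitrogen still has one H (H1), not H0. No other fragment satisfies the full query, so there is no match.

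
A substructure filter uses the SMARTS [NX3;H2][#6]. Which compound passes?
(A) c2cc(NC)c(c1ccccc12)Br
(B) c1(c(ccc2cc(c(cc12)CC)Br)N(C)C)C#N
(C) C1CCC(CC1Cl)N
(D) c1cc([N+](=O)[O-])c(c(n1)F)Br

C

[NX3;H2][#6] describes a trivalent nitrogen with two H attached to carbon (a primary amine).
(A) has an N-methylamino group (-NHCH3) but the nitrogen bears two carbons and only one H (H1), not H2.
(B) has a nitrile (-C#N) but the nitrogen is NX1 (triple-bonded), not NX3 with two H.
(C) contains a primary amino group (-NH2), which satisfies every atom and bond constraint.
(D) has a nitro group (-[N+](=O)[O-]) but the nitrogen is [N+] with no H, not NX3H2.
So the answer is (C).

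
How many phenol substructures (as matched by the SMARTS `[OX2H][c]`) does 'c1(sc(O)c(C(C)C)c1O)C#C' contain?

2

[OX2H][c] is the SMARTS for a phenol: a hydroxyl oxygen attached to an aromatic carbon.
The molecule carries 2 separate instances of a hydroxyl group (-OH) meeting every constraint; each maps to a distinct set of atoms, giving 2 matches.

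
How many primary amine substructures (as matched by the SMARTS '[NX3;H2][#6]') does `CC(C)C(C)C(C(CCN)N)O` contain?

2

[NX3;H2][#6] is the SMARTS for a primary amine: a trivalent nitrogen with two H attached to carbon.
The molecule carries 2 separate instances of a primary amino group (-NH2) meeting every constraint; each maps to a distinct set of atoms, giving 2 matches.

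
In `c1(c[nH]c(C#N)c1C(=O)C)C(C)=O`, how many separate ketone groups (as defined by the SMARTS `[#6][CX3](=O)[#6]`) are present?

[#6][CX3](=O)[#6] is the SMARTS for a ketone: a carbonyl carbon (no H) flanked by two carbons.
The molecule carries 2 separate instances of an acetyl/ketone group (-C(=O)CH3) meeting every constraint; each maps to a distinct set of atoms, giving 2 matches.

2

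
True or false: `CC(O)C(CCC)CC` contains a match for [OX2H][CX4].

The pattern [OX2H][CX4] describes a hydroxyl oxygen bound to an sp3 (X4) carbon — an aliphatic alcohol.
The molecule carries a hydroxyl group (-OH), whose atoms satisfy every constraint of the query, so the pattern matches.

True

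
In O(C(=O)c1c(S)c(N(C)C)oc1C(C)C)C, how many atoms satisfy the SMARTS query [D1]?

7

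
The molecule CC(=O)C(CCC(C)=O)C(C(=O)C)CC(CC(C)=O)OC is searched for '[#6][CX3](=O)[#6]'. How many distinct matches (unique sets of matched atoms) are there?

[#6][CX3](=O)[#6] is the SMARTS for a ketone: a carbonyl carbon (no H) flanked by two carbons.
The molecule carries 4 separate instances of an acetyl/ketone group (-C(=O)CH3) meeting every constraint; each maps to a distinct set of atoms, giving 4 matches.

4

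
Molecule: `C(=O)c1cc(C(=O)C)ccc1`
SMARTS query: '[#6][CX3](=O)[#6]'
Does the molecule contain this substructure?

Yes

The pattern [#6][CX3](=O)[#6] describes a carbonyl carbon (no H) flanked by two carbons — a ketone.
The molecule carries an acetyl/ketone group (-C(=O)CH3), whose atoms satisfy every constraint of the query, so the pattern matches.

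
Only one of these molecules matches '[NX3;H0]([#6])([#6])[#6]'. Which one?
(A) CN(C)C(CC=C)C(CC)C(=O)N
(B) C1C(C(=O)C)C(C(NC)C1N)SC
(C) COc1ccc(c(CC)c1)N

A

[NX3;H0]([#6])([#6])[#6] describes a trivalent nitrogen with no H, bonded to three carbons (a tertiary amine).
(A) contains a dimethylamino group (-N(CH3)2), which satisfies every atom and bond constraint.
(B) has an N-methylamino group (-NHCH3) but the nitrogen still has one H (H1), not H0.
(C) has a primary amino group (-NH2) but the nitrogen has H2, not H0 with three carbons.
So the answer is (A).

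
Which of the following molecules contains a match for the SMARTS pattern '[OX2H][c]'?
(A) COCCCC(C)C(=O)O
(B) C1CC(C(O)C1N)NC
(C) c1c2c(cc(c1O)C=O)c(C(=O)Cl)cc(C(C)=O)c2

C

[OX2H][c] describes a hydroxyl oxygen attached to an aromatic carbon (a phenol).
(A) has a methoxy ether (-OCH3) but the oxygen has H0, not H1.
(B) has a hydroxyl group (-OH) but the -OH is on an aliphatic carbon, not an aromatic c.
(C) contains a hydroxyl group (-OH), which satisfies every atom and bond constraint.
So the answer is (C).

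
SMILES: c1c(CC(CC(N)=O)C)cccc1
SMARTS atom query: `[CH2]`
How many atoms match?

2

Check the 13 heavy atoms by environment: 2× C (H2) → match; 1× C (H1) → no; 1× C (H0) → no; 1× O (H0) → no; 1× N (H2) → no; 1× C (H3) → no; 1× c (aromatic, H0) → no; 5× c (aromatic, H1) → no.
That gives 2 matching atoms.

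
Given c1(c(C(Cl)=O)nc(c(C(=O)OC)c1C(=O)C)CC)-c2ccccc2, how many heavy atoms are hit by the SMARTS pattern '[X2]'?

2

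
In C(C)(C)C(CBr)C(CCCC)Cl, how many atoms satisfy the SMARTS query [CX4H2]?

The query [CX4H2] means: sp3 carbon (X4) with exactly two hydrogens.
Check the 12 heavy atoms by environment: 4× C (H2, X4) → match; 3× C (H1, X4) → no; 3× C (H3, X4) → no; 1× Br (H0, X1) → no; 1× Cl (H0, X1) → no.
That gives 4 matching atoms.

4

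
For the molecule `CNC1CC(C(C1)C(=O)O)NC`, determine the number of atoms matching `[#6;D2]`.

2

Check the 12 heavy atoms by environment: 2× C (D2) → match; 4× C (D3) → no; 2× O (D1) → no; 2× N (D2) → no; 2× C (D1) → no.
That gives 2 matching atoms.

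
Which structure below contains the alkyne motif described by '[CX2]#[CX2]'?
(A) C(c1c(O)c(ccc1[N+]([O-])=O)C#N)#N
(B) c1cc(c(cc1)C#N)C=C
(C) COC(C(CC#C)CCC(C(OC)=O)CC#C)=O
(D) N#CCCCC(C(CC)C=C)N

C

[CX2]#[CX2] describes a carbon-carbon triple bond (an alkyne).
(A) has a nitrile (-C#N) but the triple bond is C#N, not C#C.
(B) has a vinyl group (-CH=CH2) but the C=C is a double bond; both carbons are CX3, not CX2.
(C) contains an ethynyl group (-C#CH), which satisfies every atom and bond constraint.
(D) has a vinyl group (-CH=CH2) but the C=C is a double bond; both carbons are CX3, not CX2.
So the answer is (C).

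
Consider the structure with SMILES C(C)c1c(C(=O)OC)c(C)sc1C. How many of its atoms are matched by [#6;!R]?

Check the 13 heavy atoms by environment: 1× s (aromatic, in 5-ring) → no; 4× c (aromatic, in 5-ring) → no; 6× C (acyclic) → match; 2× O (acyclic) → no.
That gives 6 matching atoms.

6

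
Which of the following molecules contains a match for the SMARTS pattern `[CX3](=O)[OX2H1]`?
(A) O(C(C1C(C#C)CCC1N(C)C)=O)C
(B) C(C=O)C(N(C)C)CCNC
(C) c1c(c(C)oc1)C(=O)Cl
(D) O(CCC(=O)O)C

[CX3](=O)[OX2H1] describes an sp2 carbon double-bonded to O and single-bonded to an -OH oxygen (a carboxylic acid).
(A) has a methyl-ester group (-C(=O)OCH3) but the singly-bonded O has no H (OX2H0, not OX2H1).
(B) has an aldehyde (-CHO) but there is no singly-bonded oxygen on the carbonyl carbon.
(C) has an acyl chloride (-C(=O)Cl) but the carbonyl is bonded to Cl, not to an -OH oxygen.
(D) contains a carboxylic acid group (-C(=O)OH), which satisfies every atom and bond constraint.
So the answer is (D).

D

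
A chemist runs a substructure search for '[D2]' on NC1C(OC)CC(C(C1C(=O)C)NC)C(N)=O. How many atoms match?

Check the 17 heavy atoms by environment: 7× C (D3) → no; 1× C (D2) → match; 2× N (D1) → no; 1× N (D2) → match; 3× C (D1) → no; 2× O (D1) → no; 1× O (D2) → match.
Summing the matching environments: 1 + 1 + 1 = 3 matching atoms.

3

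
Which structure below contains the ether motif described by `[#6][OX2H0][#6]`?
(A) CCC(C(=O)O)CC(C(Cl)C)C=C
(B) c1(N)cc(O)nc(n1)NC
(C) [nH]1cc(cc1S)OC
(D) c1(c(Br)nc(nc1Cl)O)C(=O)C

C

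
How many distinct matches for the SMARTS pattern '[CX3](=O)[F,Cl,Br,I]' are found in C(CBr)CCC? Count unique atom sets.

0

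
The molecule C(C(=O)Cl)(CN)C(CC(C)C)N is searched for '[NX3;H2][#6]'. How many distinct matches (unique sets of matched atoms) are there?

2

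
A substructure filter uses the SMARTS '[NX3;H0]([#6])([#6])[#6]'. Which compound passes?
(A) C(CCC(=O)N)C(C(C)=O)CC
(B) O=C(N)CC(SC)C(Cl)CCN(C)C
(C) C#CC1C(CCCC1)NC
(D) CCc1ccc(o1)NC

B

[NX3;H0]([#6])([#6])[#6] describes a trivalent nitrogen with no H, bonded to three carbons (a tertiary amine).
(A) has a primary amide (-C(=O)NH2) but the amide nitrogen has H2 and only one carbon neighbour.
(B) contains a dimethylamino group (-N(CH3)2), which satisfies every atom and bond constraint.
(C) has an N-methylamino group (-NHCH3) but the nitrogen still has one H (H1), not H0.
(D) has an N-methylamino group (-NHCH3) but the nitrogen still has one H (H1), not H0.
So the answer is (B).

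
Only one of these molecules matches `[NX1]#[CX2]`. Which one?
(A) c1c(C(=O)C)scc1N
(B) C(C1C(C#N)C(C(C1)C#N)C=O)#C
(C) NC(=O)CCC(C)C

[NX1]#[CX2] describes a nitrogen triple-bonded to a two-connected carbon (a nitrile).
(A) has a primary amino group (-NH2) but the nitrogen is NX3 (three connections), not NX1 triple-bonded.
(B) contains a nitrile (-C#N), which satisfies every atom and bond constraint.
(C) has a primary amide (-C(=O)NH2) but the nitrogen is NX3, not NX1.
So the answer is (B).

B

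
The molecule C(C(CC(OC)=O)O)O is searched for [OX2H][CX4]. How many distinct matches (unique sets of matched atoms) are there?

2

[OX2H][CX4] is the SMARTS for an aliphatic alcohol: a hydroxyl oxygen bound to an sp3 (X4) carbon.
The molecule carries 2 separate instances of a hydroxyl group (-OH) meeting every constraint; each maps to a distinct set of atoms, giving 2 matches.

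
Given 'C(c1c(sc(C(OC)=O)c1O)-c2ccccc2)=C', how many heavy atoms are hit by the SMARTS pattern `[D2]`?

The query [D2] means: atom with exactly two heavy-atom neighbours.
Check the 18 heavy atoms by environment: 1× s (aromatic, D2) → match; 5× c (aromatic, D3) → no; 1× C (D2) → match; 2× C (D1) → no; 2× O (D1) → no; 1× C (D3) → no; 1× O (D2) → match; 5× c (aromatic, D2) → match.
Summing the matching environments: 1 + 1 + 1 + 5 = 8 matching atoms.

8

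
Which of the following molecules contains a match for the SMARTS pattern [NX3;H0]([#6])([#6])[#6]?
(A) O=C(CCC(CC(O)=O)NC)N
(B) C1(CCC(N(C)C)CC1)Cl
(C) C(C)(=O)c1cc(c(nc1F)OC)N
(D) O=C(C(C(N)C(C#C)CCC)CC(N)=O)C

B

[NX3;H0]([#6])([#6])[#6] describes a trivalent nitrogen with no H, bonded to three carbons (a tertiary amine).
(A) has a primary amide (-C(=O)NH2) but the amide nitrogen has H2 and only one carbon neighbour.
(B) contains a dimethylamino group (-N(CH3)2), which satisfies every atom and bond constraint.
(C) has a primary amino group (-NH2) but the nitrogen has H2, not H0 with three carbons.
(D) has a primary amide (-C(=O)NH2) but the amide nitrogen has H2 and only one carbon neighbour.
So the answer is (B).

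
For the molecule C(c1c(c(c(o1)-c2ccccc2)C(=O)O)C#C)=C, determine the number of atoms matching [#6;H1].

7

The query [#6;H1] means: any carbon bearing exactly one hydrogen.
Check the 18 heavy atoms by environment: 1× o (aromatic, H0) → no; 5× c (aromatic, H0) → no; 2× C (H0) → no; 2× C (H1) → match; 5× c (aromatic, H1) → match; 1× C (H2) → no; 1× O (H0) → no; 1× O (H1) → no.
Summing the matching environments: 2 + 5 = 7 matching atoms.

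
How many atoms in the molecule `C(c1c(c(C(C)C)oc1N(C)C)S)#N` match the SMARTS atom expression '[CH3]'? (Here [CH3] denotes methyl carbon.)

The query [CH3] means: aliphatic carbon with exactly three hydrogens.
Check the 14 heavy atoms by environment: 1× o (aromatic, H0) → no; 4× c (aromatic, H0) → no; 1× C (H1) → no; 4× C (H3) → match; 1× S (H1) → no; 2× N (H0) → no; 1× C (H0) → no.
That gives 4 matching atoms.

4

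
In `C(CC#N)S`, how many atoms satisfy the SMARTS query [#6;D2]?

The query [#6;D2] means: any carbon bonded to exactly two heavy atoms.
Check the 5 heavy atoms by environment: 3× C (D2) → match; 1× N (D1) → no; 1× S (D1) → no.
That gives 3 matching atoms.

3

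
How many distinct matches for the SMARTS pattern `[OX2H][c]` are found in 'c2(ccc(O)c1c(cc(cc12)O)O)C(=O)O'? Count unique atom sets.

3

[OX2H][c] is the SMARTS for a phenol: a hydroxyl oxygen attached to an aromatic carbon.
The molecule carries 3 separate instances of a hydroxyl group (-OH) meeting every constraint; each maps to a distinct set of atoms, giving 3 matches.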